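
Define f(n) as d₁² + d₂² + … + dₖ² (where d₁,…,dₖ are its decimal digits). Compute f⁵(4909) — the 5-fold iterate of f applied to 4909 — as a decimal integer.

61

4909 → 4² + 9² + 0² + 9² = 16 + 81 + 0 + 81 = 178
178 → 1² + 7² + 8² = 1 + 49 + 64 = 114
114 → 1² + 1² + 4² = 1 + 1 + 16 = 18
18 → 1² + 8² = 1 + 64 = 65
65 → 6² + 5² = 36 + 25 = 61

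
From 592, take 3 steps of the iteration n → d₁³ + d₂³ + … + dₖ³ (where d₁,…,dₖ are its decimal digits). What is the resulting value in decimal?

592 → 5³ + 9³ + 2³ = 862
862 → 8³ + 6³ + 2³ = 736
736 → 7³ + 3³ + 6³ = 586

586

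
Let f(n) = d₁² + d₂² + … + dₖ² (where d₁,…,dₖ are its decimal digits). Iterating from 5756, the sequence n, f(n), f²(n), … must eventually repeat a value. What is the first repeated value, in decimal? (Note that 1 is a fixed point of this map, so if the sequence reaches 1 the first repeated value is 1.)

5756 → 5² + 7² + 5² + 6² = 135
135 → 1² + 3² + 5² = 35
35 → 3² + 5² = 34
34 → 3² + 4² = 25
25 → 2² + 5² = 29
29 → 2² + 9² = 85
85 → 8² + 5² = 89
89 → 8² + 9² = 145
145 → 1² + 4² + 5² = 42
42 → 4² + 2² = 20
20 → 2² + 0² = 4
4 → 4² = 16
16 → 1² + 6² = 37
37 → 3² + 7² = 58
58 → 5² + 8² = 89  — 89 already appeared earlier.

89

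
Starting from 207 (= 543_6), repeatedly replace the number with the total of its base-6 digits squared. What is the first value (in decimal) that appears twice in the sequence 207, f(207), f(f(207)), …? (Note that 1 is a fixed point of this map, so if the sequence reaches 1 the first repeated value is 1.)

17

207 = (5,4,3)_6 → 5² + 4² + 3² = 25 + 16 + 9 = 50
50 = (1,2,2)_6 → 1² + 2² + 2² = 1 + 4 + 4 = 9
9 = (1,3)_6 → 1² + 3² = 1 + 9 = 10
10 = (1,4)_6 → 1² + 4² = 1 + 16 = 17
17 = (2,5)_6 → 2² + 5² = 4 + 25 = 29
29 = (4,5)_6 → 4² + 5² = 16 + 25 = 41
41 = (1,0,5)_6 → 1² + 0² + 5² = 1 + 0 + 25 = 26
26 = (4,2)_6 → 4² + 2² = 16 + 4 = 20
20 = (3,2)_6 → 3² + 2² = 9 + 4 = 13
13 = (2,1)_6 → 2² + 1² = 4 + 1 = 5
5 = (5)_6 → 5² = 25
25 = (4,1)_6 → 4² + 1² = 16 + 1 = 17  — 17 already appeared earlier.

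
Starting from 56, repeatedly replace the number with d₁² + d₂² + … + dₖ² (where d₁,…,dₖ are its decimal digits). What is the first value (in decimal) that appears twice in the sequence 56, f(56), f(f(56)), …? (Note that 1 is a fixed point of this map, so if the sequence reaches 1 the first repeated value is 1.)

37

56 → 5² + 6² = 25 + 36 = 61
61 → 6² + 1² = 36 + 1 = 37
37 → 3² + 7² = 9 + 49 = 58
58 → 5² + 8² = 25 + 64 = 89
89 → 8² + 9² = 64 + 81 = 145
145 → 1² + 4² + 5² = 1 + 16 + 25 = 42
42 → 4² + 2² = 16 + 4 = 20
20 → 2² + 0² = 4 + 0 = 4
4 → 4² = 16
16 → 1² + 6² = 1 + 36 = 37  — 37 already appeared earlier.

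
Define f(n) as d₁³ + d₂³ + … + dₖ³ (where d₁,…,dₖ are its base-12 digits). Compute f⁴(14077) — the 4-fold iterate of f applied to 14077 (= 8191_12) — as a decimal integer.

1539

14077 = (8,1,9,1)_12 → 8³ + 1³ + 9³ + 1³ = 512 + 1 + 729 + 1 = 1243
1243 = (8,7,7)_12 → 8³ + 7³ + 7³ = 512 + 343 + 343 = 1198
1198 = (8,3,10)_12 → 8³ + 3³ + 10³ = 512 + 27 + 1000 = 1539
1539 = (10,8,3)_12 → 10³ + 8³ + 3³ = 1000 + 512 + 27 = 1539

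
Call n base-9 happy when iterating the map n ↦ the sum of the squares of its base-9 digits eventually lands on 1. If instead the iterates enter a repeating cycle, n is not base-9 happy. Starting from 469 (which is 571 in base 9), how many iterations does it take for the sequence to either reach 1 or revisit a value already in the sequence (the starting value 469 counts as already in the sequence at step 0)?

469 = (5,7,1)_9 → 5² + 7² + 1² = 25 + 49 + 1 = 75
75 = (8,3)_9 → 8² + 3² = 64 + 9 = 73
73 = (8,1)_9 → 8² + 1² = 64 + 1 = 65
65 = (7,2)_9 → 7² + 2² = 49 + 4 = 53
53 = (5,8)_9 → 5² + 8² = 25 + 64 = 89
89 = (1,0,8)_9 → 1² + 0² + 8² = 1 + 0 + 64 = 65  — 65 repeats.
That took 6 steps.

6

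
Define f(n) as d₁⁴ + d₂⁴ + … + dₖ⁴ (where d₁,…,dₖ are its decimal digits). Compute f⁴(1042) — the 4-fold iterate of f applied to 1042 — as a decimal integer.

1042 → 1⁴ + 0⁴ + 4⁴ + 2⁴ = 1 + 0 + 256 + 16 = 273
273 → 2⁴ + 7⁴ + 3⁴ = 16 + 2401 + 81 = 2498
2498 → 2⁴ + 4⁴ + 9⁴ + 8⁴ = 16 + 256 + 6561 + 4096 = 10929
10929 → 1⁴ + 0⁴ + 9⁴ + 2⁴ + 9⁴ = 1 + 0 + 6561 + 16 + 6561 = 13139

13139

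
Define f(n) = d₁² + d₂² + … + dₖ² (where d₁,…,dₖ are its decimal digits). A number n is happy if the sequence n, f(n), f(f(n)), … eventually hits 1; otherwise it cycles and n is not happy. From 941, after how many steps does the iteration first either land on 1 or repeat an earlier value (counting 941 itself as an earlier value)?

10

941 → 9² + 4² + 1² = 98
98 → 9² + 8² = 145
145 → 1² + 4² + 5² = 42
42 → 4² + 2² = 20
20 → 2² + 0² = 4
4 → 4² = 16
16 → 1² + 6² = 37
37 → 3² + 7² = 58
58 → 5² + 8² = 89
89 → 8² + 9² = 145  — 145 repeats.
That took 10 steps.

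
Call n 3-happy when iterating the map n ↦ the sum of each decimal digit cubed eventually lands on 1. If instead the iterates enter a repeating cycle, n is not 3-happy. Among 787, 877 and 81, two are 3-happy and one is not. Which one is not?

787: 787 → 1198 → 1243 → 100 → 1  — reaches 1 (3-happy)
877: 877 → 1198 → 1243 → 100 → 1  — reaches 1 (3-happy)
81: 81 → 513 → 153 → 153  — repeats 153 (not 3-happy)

81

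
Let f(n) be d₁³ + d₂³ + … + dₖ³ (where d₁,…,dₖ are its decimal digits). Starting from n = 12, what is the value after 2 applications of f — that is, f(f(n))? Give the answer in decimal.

12 → 1³ + 2³ = 9
9 → 9³ = 729

729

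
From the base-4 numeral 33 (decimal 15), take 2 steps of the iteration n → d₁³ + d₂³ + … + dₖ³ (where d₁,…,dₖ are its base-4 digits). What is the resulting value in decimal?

36

15 = (3,3)_4 → 54
54 = (3,1,2)_4 → 36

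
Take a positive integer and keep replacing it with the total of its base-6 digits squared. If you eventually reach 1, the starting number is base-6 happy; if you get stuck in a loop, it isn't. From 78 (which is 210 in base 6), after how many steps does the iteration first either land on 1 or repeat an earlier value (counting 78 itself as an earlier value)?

78 = (2,1,0)_6 → 2² + 1² + 0² = 5
5 = (5)_6 → 5² = 25
25 = (4,1)_6 → 4² + 1² = 17
17 = (2,5)_6 → 2² + 5² = 29
29 = (4,5)_6 → 4² + 5² = 41
41 = (1,0,5)_6 → 1² + 0² + 5² = 26
26 = (4,2)_6 → 4² + 2² = 20
20 = (3,2)_6 → 3² + 2² = 13
13 = (2,1)_6 → 2² + 1² = 5  — 5 repeats.
That took 9 steps.

9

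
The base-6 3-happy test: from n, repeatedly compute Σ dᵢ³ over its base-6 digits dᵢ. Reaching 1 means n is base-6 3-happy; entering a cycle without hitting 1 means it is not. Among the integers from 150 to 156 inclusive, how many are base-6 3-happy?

2

150: 150 → 65 → 190 → 190  (repeats 190)
151: 151 → 66 → 126 → 54 → 28 → 128 → 62 → 73 → 9 → 28  (repeats 28)
152: 152 → 73 → 9 → 28 → 128 → 62 → 73  (repeats 73)
153: 153 → 92 → 43 → 3 → 27 → 91 → 36 → 1  (reaches 1)
154: 154 → 129 → 81 → 36 → 1  (reaches 1)
155: 155 → 190 → 190  (repeats 190)
156: 156 → 72 → 8 → 9 → 28 → 128 → 62 → 73 → 9  (repeats 9)
base-6 3-happy: 153, 154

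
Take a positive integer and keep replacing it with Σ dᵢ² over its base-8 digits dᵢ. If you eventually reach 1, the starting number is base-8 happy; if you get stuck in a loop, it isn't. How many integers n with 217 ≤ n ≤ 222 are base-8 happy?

1

217: 217 → 19 → 13 → 26 → 13  — not base-8 happy
218: 218 → 22 → 40 → 25 → 10 → 5 → 25  — not base-8 happy
219: 219 → 27 → 18 → 8 → 1  — base-8 happy
220: 220 → 34 → 20 → 20  — not base-8 happy
221: 221 → 43 → 34 → 20 → 20  — not base-8 happy
222: 222 → 54 → 72 → 2 → 4 → 16 → 4  — not base-8 happy
base-8 happy: 219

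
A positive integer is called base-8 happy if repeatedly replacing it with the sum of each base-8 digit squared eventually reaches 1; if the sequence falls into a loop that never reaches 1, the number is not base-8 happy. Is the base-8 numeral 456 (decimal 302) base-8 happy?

302 = (4,5,6)_8 → 4² + 5² + 6² = 16 + 25 + 36 = 77
77 = (1,1,5)_8 → 1² + 1² + 5² = 1 + 1 + 25 = 27
27 = (3,3)_8 → 3² + 3² = 9 + 9 = 18
18 = (2,2)_8 → 2² + 2² = 4 + 4 = 8
8 = (1,0)_8 → 1² + 0² = 1 + 0 = 1  — reached 1.

base-8 happy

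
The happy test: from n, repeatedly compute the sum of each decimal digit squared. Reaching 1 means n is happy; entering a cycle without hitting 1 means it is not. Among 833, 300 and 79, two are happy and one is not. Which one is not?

300

833: 833 → 82 → 68 → 100 → 1  — reaches 1 (happy)
300: 300 → 9 → 81 → 65 → 61 → 37 → 58 → 89 → 145 → 42 → 20 → 4 → 16 → 37  — repeats 37 (not happy)
79: 79 → 130 → 10 → 1  — reaches 1 (happy)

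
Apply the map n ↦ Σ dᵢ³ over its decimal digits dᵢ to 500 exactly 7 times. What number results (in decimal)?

500 → 5³ + 0³ + 0³ = 125 + 0 + 0 = 125
125 → 1³ + 2³ + 5³ = 1 + 8 + 125 = 134
134 → 1³ + 3³ + 4³ = 1 + 27 + 64 = 92
92 → 9³ + 2³ = 729 + 8 = 737
737 → 7³ + 3³ + 7³ = 343 + 27 + 343 = 713
713 → 7³ + 1³ + 3³ = 343 + 1 + 27 = 371
371 → 3³ + 7³ + 1³ = 27 + 343 + 1 = 371

371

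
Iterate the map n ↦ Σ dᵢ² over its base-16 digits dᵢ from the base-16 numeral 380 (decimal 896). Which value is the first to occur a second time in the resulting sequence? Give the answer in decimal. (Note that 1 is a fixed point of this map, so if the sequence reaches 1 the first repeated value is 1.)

896 = (3,8,0)_16 → 3² + 8² + 0² = 9 + 64 + 0 = 73
73 = (4,9)_16 → 4² + 9² = 16 + 81 = 97
97 = (6,1)_16 → 6² + 1² = 36 + 1 = 37
37 = (2,5)_16 → 2² + 5² = 4 + 25 = 29
29 = (1,13)_16 → 1² + 13² = 1 + 169 = 170
170 = (10,10)_16 → 10² + 10² = 100 + 100 = 200
200 = (12,8)_16 → 12² + 8² = 144 + 64 = 208
208 = (13,0)_16 → 13² + 0² = 169 + 0 = 169
169 = (10,9)_16 → 10² + 9² = 100 + 81 = 181
181 = (11,5)_16 → 11² + 5² = 121 + 25 = 146
146 = (9,2)_16 → 9² + 2² = 81 + 4 = 85
85 = (5,5)_16 → 5² + 5² = 25 + 25 = 50
50 = (3,2)_16 → 3² + 2² = 9 + 4 = 13
13 = (13)_16 → 13² = 169  — 169 already appeared earlier.

169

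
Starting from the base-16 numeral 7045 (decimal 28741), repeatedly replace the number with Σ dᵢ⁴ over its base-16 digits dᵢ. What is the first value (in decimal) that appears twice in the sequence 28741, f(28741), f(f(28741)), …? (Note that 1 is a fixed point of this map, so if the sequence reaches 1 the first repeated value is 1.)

28741 = (7,0,4,5)_16 → 7⁴ + 0⁴ + 4⁴ + 5⁴ = 3282
3282 = (12,13,2)_16 → 12⁴ + 13⁴ + 2⁴ = 49313
49313 = (12,0,10,1)_16 → 12⁴ + 0⁴ + 10⁴ + 1⁴ = 30737
30737 = (7,8,1,1)_16 → 7⁴ + 8⁴ + 1⁴ + 1⁴ = 6499
6499 = (1,9,6,3)_16 → 1⁴ + 9⁴ + 6⁴ + 3⁴ = 7939
7939 = (1,15,0,3)_16 → 1⁴ + 15⁴ + 0⁴ + 3⁴ = 50707
50707 = (12,6,1,3)_16 → 12⁴ + 6⁴ + 1⁴ + 3⁴ = 22114
22114 = (5,6,6,2)_16 → 5⁴ + 6⁴ + 6⁴ + 2⁴ = 3233
3233 = (12,10,1)_16 → 12⁴ + 10⁴ + 1⁴ = 30737  — 30737 already appeared earlier.

30737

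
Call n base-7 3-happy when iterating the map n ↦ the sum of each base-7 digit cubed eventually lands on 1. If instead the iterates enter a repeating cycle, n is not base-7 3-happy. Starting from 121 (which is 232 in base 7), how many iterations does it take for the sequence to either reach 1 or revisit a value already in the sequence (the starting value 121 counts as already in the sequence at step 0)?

121 = (2,3,2)_7 → 2³ + 3³ + 2³ = 8 + 27 + 8 = 43
43 = (6,1)_7 → 6³ + 1³ = 216 + 1 = 217
217 = (4,3,0)_7 → 4³ + 3³ + 0³ = 64 + 27 + 0 = 91
91 = (1,6,0)_7 → 1³ + 6³ + 0³ = 1 + 216 + 0 = 217  — 217 repeats.
That took 4 steps.

4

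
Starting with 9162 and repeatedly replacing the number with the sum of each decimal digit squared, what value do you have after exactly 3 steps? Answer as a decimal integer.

9162 → 9² + 1² + 6² + 2² = 122
122 → 1² + 2² + 2² = 9
9 → 9² = 81

81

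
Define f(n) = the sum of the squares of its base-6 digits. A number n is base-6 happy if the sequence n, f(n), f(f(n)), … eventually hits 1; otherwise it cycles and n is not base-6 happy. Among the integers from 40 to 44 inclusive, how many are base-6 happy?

1

40: 40 → 17 → 29 → 41 → 26 → 20 → 13 → 5 → 25 → 17  (repeats 17)
41: 41 → 26 → 20 → 13 → 5 → 25 → 17 → 29 → 41  (repeats 41)
42: 42 → 2 → 4 → 16 → 20 → 13 → 5 → 25 → 17 → 29 → 41 → 26 → 20  (repeats 20)
43: 43 → 3 → 9 → 10 → 17 → 29 → 41 → 26 → 20 → 13 → 5 → 25 → 17  (repeats 17)
44: 44 → 6 → 1  (reaches 1)
base-6 happy: 44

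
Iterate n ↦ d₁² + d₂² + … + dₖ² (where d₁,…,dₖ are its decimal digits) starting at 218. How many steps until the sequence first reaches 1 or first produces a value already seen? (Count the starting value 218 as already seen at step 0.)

14

218 → 2² + 1² + 8² = 4 + 1 + 64 = 69
69 → 6² + 9² = 36 + 81 = 117
117 → 1² + 1² + 7² = 1 + 1 + 49 = 51
51 → 5² + 1² = 25 + 1 = 26
26 → 2² + 6² = 4 + 36 = 40
40 → 4² + 0² = 16 + 0 = 16
16 → 1² + 6² = 1 + 36 = 37
37 → 3² + 7² = 9 + 49 = 58
58 → 5² + 8² = 25 + 64 = 89
89 → 8² + 9² = 64 + 81 = 145
145 → 1² + 4² + 5² = 1 + 16 + 25 = 42
42 → 4² + 2² = 16 + 4 = 20
20 → 2² + 0² = 4 + 0 = 4
4 → 4² = 16  — 16 repeats.
That took 14 steps.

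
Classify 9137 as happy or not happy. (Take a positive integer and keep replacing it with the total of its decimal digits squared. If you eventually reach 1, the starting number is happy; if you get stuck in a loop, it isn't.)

not happy

9137 → 9² + 1² + 3² + 7² = 140
140 → 1² + 4² + 0² = 17
17 → 1² + 7² = 50
50 → 5² + 0² = 25
25 → 2² + 5² = 29
29 → 2² + 9² = 85
85 → 8² + 5² = 89
89 → 8² + 9² = 145
145 → 1² + 4² + 5² = 42
42 → 4² + 2² = 20
20 → 2² + 0² = 4
4 → 4² = 16
16 → 1² + 6² = 37
37 → 3² + 7² = 58
58 → 5² + 8² = 89  — 89 already seen; the sequence cycles without reaching 1.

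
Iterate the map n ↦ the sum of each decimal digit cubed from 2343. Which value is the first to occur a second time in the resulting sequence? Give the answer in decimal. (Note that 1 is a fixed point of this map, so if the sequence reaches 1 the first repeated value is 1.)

153

2343 → 2³ + 3³ + 4³ + 3³ = 126
126 → 1³ + 2³ + 6³ = 225
225 → 2³ + 2³ + 5³ = 141
141 → 1³ + 4³ + 1³ = 66
66 → 6³ + 6³ = 432
432 → 4³ + 3³ + 2³ = 99
99 → 9³ + 9³ = 1458
1458 → 1³ + 4³ + 5³ + 8³ = 702
702 → 7³ + 0³ + 2³ = 351
351 → 3³ + 5³ + 1³ = 153
153 → 1³ + 5³ + 3³ = 153  — 153 already appeared earlier.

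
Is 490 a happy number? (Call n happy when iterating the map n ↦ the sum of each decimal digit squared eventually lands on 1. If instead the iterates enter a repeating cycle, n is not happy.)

happy

490 → 4² + 9² + 0² = 16 + 81 + 0 = 97
97 → 9² + 7² = 81 + 49 = 130
130 → 1² + 3² + 0² = 1 + 9 + 0 = 10
10 → 1² + 0² = 1 + 0 = 1  — reached 1.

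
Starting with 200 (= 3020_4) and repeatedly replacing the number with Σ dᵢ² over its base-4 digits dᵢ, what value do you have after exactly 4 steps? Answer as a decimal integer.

4

200 = (3,0,2,0)_4 → 3² + 0² + 2² + 0² = 9 + 0 + 4 + 0 = 13
13 = (3,1)_4 → 3² + 1² = 9 + 1 = 10
10 = (2,2)_4 → 2² + 2² = 4 + 4 = 8
8 = (2,0)_4 → 2² + 0² = 4 + 0 = 4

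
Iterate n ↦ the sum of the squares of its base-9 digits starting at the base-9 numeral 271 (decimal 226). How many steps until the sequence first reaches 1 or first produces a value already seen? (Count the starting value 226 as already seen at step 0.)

5

226 = (2,7,1)_9 → 2² + 7² + 1² = 4 + 49 + 1 = 54
54 = (6,0)_9 → 6² + 0² = 36 + 0 = 36
36 = (4,0)_9 → 4² + 0² = 16 + 0 = 16
16 = (1,7)_9 → 1² + 7² = 1 + 49 = 50
50 = (5,5)_9 → 5² + 5² = 25 + 25 = 50  — 50 repeats.
That took 5 steps.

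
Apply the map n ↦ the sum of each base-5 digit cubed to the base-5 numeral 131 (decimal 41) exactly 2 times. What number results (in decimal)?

65

41 = (1,3,1)_5 → 1³ + 3³ + 1³ = 29
29 = (1,0,4)_5 → 1³ + 0³ + 4³ = 65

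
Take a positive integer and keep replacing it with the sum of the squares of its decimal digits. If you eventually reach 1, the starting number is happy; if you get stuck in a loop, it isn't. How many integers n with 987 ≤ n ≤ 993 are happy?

1

987: 987 → 194 → 98 → 145 → 42 → 20 → 4 → 16 → 37 → 58 → 89 → 145  (repeats 145)
988: 988 → 209 → 85 → 89 → 145 → 42 → 20 → 4 → 16 → 37 → 58 → 89  (repeats 89)
989: 989 → 226 → 44 → 32 → 13 → 10 → 1  (reaches 1)
990: 990 → 162 → 41 → 17 → 50 → 25 → 29 → 85 → 89 → 145 → 42 → 20 → 4 → 16 → 37 → 58 → 89  (repeats 89)
991: 991 → 163 → 46 → 52 → 29 → 85 → 89 → 145 → 42 → 20 → 4 → 16 → 37 → 58 → 89  (repeats 89)
992: 992 → 166 → 73 → 58 → 89 → 145 → 42 → 20 → 4 → 16 → 37 → 58  (repeats 58)
993: 993 → 171 → 51 → 26 → 40 → 16 → 37 → 58 → 89 → 145 → 42 → 20 → 4 → 16  (repeats 16)
happy: 989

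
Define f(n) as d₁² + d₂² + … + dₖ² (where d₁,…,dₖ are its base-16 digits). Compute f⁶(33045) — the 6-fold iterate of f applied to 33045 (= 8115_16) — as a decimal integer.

169

33045 = (8,1,1,5)_16 → 8² + 1² + 1² + 5² = 91
91 = (5,11)_16 → 5² + 11² = 146
146 = (9,2)_16 → 9² + 2² = 85
85 = (5,5)_16 → 5² + 5² = 50
50 = (3,2)_16 → 3² + 2² = 13
13 = (13)_16 → 13² = 169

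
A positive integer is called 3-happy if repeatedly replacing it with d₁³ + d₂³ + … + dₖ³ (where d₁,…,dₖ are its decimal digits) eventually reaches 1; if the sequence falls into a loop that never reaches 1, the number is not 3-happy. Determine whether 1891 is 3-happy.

3-happy

1891 → 1³ + 8³ + 9³ + 1³ = 1 + 512 + 729 + 1 = 1243
1243 → 1³ + 2³ + 4³ + 3³ = 1 + 8 + 64 + 27 = 100
100 → 1³ + 0³ + 0³ = 1 + 0 + 0 = 1  — reached 1.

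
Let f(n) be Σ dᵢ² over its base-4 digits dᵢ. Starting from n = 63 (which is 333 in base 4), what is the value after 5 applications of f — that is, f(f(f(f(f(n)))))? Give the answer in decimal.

63 = (3,3,3)_4 → 3² + 3² + 3² = 27
27 = (1,2,3)_4 → 1² + 2² + 3² = 14
14 = (3,2)_4 → 3² + 2² = 13
13 = (3,1)_4 → 3² + 1² = 10
10 = (2,2)_4 → 2² + 2² = 8

8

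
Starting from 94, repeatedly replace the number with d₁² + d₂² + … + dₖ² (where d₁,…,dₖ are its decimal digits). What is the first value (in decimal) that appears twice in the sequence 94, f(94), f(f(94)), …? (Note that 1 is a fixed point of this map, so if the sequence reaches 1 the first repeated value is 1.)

94 → 9² + 4² = 97
97 → 9² + 7² = 130
130 → 1² + 3² + 0² = 10
10 → 1² + 0² = 1  — reached the fixed point 1.
1 → 1, so 1 is the first repeated value.

1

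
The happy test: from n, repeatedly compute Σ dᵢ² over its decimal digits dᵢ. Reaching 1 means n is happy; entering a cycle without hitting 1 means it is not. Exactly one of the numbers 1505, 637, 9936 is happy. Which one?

637

1505: 1505 → 51 → 26 → 40 → 16 → 37 → 58 → 89 → 145 → 42 → 20 → 4 → 16  — repeats 16 (not happy)
637: 637 → 94 → 97 → 130 → 10 → 1  — reaches 1 (happy)
9936: 9936 → 207 → 53 → 34 → 25 → 29 → 85 → 89 → 145 → 42 → 20 → 4 → 16 → 37 → 58 → 89  — repeats 89 (not happy)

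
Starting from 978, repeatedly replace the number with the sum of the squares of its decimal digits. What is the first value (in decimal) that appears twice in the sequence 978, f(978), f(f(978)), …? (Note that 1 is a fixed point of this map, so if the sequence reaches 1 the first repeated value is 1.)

145

978 → 194
194 → 98
98 → 145
145 → 42
42 → 20
20 → 4
4 → 16
16 → 37
37 → 58
58 → 89
89 → 145  — 145 already appeared earlier.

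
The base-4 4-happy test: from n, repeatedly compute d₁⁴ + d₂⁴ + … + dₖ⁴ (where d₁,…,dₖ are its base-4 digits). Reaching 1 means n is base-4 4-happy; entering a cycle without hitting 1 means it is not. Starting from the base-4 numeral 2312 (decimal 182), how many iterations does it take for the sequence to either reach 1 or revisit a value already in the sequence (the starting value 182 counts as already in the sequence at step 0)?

182 = (2,3,1,2)_4 → 2⁴ + 3⁴ + 1⁴ + 2⁴ = 114
114 = (1,3,0,2)_4 → 1⁴ + 3⁴ + 0⁴ + 2⁴ = 98
98 = (1,2,0,2)_4 → 1⁴ + 2⁴ + 0⁴ + 2⁴ = 33
33 = (2,0,1)_4 → 2⁴ + 0⁴ + 1⁴ = 17
17 = (1,0,1)_4 → 1⁴ + 0⁴ + 1⁴ = 2
2 = (2)_4 → 2⁴ = 16
16 = (1,0,0)_4 → 1⁴ + 0⁴ + 0⁴ = 1  — reached 1.
That took 7 steps.

7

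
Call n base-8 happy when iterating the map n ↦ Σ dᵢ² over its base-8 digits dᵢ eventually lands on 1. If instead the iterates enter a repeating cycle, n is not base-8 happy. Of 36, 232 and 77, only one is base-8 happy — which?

36: 36 → 32 → 16 → 4 → 16  — repeats 16 (not base-8 happy)
232: 232 → 34 → 20 → 20  — repeats 20 (not base-8 happy)
77: 77 → 27 → 18 → 8 → 1  — reaches 1 (base-8 happy)

77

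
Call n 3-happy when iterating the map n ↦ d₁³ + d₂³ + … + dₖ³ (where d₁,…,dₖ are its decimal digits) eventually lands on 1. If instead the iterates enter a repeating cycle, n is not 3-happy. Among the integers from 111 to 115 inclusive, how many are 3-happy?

1

111: 111 → 3 → 27 → 351 → 153 → 153  — not 3-happy
112: 112 → 10 → 1  — 3-happy
113: 113 → 29 → 737 → 713 → 371 → 371  — not 3-happy
114: 114 → 66 → 432 → 99 → 1458 → 702 → 351 → 153 → 153  — not 3-happy
115: 115 → 127 → 352 → 160 → 217 → 352  — not 3-happy
3-happy: 112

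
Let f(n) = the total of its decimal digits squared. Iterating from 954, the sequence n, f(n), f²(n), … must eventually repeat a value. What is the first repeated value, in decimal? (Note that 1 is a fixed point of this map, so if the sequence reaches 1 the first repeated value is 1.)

37

954 → 9² + 5² + 4² = 81 + 25 + 16 = 122
122 → 1² + 2² + 2² = 1 + 4 + 4 = 9
9 → 9² = 81
81 → 8² + 1² = 64 + 1 = 65
65 → 6² + 5² = 36 + 25 = 61
61 → 6² + 1² = 36 + 1 = 37
37 → 3² + 7² = 9 + 49 = 58
58 → 5² + 8² = 25 + 64 = 89
89 → 8² + 9² = 64 + 81 = 145
145 → 1² + 4² + 5² = 1 + 16 + 25 = 42
42 → 4² + 2² = 16 + 4 = 20
20 → 2² + 0² = 4 + 0 = 4
4 → 4² = 16
16 → 1² + 6² = 1 + 36 = 37  — 37 already appeared earlier.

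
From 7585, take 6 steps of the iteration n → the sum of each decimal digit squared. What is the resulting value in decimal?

7585 → 7² + 5² + 8² + 5² = 49 + 25 + 64 + 25 = 163
163 → 1² + 6² + 3² = 1 + 36 + 9 = 46
46 → 4² + 6² = 16 + 36 = 52
52 → 5² + 2² = 25 + 4 = 29
29 → 2² + 9² = 4 + 81 = 85
85 → 8² + 5² = 64 + 25 = 89

89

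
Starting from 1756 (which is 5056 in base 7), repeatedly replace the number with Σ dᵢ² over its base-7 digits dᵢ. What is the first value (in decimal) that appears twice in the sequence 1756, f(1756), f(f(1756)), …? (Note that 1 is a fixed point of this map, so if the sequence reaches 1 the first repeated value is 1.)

2

1756 = (5,0,5,6)_7 → 5² + 0² + 5² + 6² = 86
86 = (1,5,2)_7 → 1² + 5² + 2² = 30
30 = (4,2)_7 → 4² + 2² = 20
20 = (2,6)_7 → 2² + 6² = 40
40 = (5,5)_7 → 5² + 5² = 50
50 = (1,0,1)_7 → 1² + 0² + 1² = 2
2 = (2)_7 → 2² = 4
4 = (4)_7 → 4² = 16
16 = (2,2)_7 → 2² + 2² = 8
8 = (1,1)_7 → 1² + 1² = 2  — 2 already appeared earlier.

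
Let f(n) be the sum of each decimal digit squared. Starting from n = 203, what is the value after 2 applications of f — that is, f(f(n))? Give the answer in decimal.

203 → 2² + 0² + 3² = 13
13 → 1² + 3² = 10

10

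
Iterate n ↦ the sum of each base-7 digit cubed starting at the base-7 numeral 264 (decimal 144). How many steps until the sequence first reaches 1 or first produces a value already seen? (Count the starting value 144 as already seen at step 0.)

144 = (2,6,4)_7 → 2³ + 6³ + 4³ = 288
288 = (5,6,1)_7 → 5³ + 6³ + 1³ = 342
342 = (6,6,6)_7 → 6³ + 6³ + 6³ = 648
648 = (1,6,1,4)_7 → 1³ + 6³ + 1³ + 4³ = 282
282 = (5,5,2)_7 → 5³ + 5³ + 2³ = 258
258 = (5,1,6)_7 → 5³ + 1³ + 6³ = 342  — 342 repeats.
That took 6 steps.

6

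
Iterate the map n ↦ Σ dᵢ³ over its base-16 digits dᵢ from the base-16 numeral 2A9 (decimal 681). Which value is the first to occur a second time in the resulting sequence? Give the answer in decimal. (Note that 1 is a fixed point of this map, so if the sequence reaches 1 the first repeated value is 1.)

1737

681 = (2,10,9)_16 → 2³ + 10³ + 9³ = 8 + 1000 + 729 = 1737
1737 = (6,12,9)_16 → 6³ + 12³ + 9³ = 216 + 1728 + 729 = 2673
2673 = (10,7,1)_16 → 10³ + 7³ + 1³ = 1000 + 343 + 1 = 1344
1344 = (5,4,0)_16 → 5³ + 4³ + 0³ = 125 + 64 + 0 = 189
189 = (11,13)_16 → 11³ + 13³ = 1331 + 2197 = 3528
3528 = (13,12,8)_16 → 13³ + 12³ + 8³ = 2197 + 1728 + 512 = 4437
4437 = (1,1,5,5)_16 → 1³ + 1³ + 5³ + 5³ = 1 + 1 + 125 + 125 = 252
252 = (15,12)_16 → 15³ + 12³ = 3375 + 1728 = 5103
5103 = (1,3,14,15)_16 → 1³ + 3³ + 14³ + 15³ = 1 + 27 + 2744 + 3375 = 6147
6147 = (1,8,0,3)_16 → 1³ + 8³ + 0³ + 3³ = 1 + 512 + 0 + 27 = 540
540 = (2,1,12)_16 → 2³ + 1³ + 12³ = 8 + 1 + 1728 = 1737  — 1737 already appeared earlier.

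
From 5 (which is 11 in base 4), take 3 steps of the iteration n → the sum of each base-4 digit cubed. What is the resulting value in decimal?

8

5 = (1,1)_4 → 1³ + 1³ = 1 + 1 = 2
2 = (2)_4 → 2³ = 8
8 = (2,0)_4 → 2³ + 0³ = 8 + 0 = 8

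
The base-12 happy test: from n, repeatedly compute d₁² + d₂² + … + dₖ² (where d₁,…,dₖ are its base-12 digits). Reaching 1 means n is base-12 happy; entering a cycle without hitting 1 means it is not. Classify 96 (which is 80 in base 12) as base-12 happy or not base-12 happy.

not base-12 happy

96 = (8,0)_12 → 8² + 0² = 64
64 = (5,4)_12 → 5² + 4² = 41
41 = (3,5)_12 → 3² + 5² = 34
34 = (2,10)_12 → 2² + 10² = 104
104 = (8,8)_12 → 8² + 8² = 128
128 = (10,8)_12 → 10² + 8² = 164
164 = (1,1,8)_12 → 1² + 1² + 8² = 66
66 = (5,6)_12 → 5² + 6² = 61
61 = (5,1)_12 → 5² + 1² = 26
26 = (2,2)_12 → 2² + 2² = 8
8 = (8)_12 → 8² = 64  — 64 already seen; the sequence cycles without reaching 1.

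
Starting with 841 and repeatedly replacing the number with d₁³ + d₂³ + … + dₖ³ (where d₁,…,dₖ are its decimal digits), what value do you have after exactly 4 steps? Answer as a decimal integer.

841 → 8³ + 4³ + 1³ = 577
577 → 5³ + 7³ + 7³ = 811
811 → 8³ + 1³ + 1³ = 514
514 → 5³ + 1³ + 4³ = 190

190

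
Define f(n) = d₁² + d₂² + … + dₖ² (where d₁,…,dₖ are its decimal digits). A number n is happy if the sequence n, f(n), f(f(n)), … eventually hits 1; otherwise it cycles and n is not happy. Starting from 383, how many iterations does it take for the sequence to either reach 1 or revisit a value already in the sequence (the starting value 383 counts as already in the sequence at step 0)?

4

383 → 3² + 8² + 3² = 9 + 64 + 9 = 82
82 → 8² + 2² = 64 + 4 = 68
68 → 6² + 8² = 36 + 64 = 100
100 → 1² + 0² + 0² = 1 + 0 + 0 = 1  — reached 1.
That took 4 steps.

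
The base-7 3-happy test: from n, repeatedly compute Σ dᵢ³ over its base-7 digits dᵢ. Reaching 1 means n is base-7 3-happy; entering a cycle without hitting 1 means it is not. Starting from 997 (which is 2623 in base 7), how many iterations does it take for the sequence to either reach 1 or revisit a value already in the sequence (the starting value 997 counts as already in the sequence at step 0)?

997 = (2,6,2,3)_7 → 259
259 = (5,2,0)_7 → 133
133 = (2,5,0)_7 → 133  — 133 repeats.
That took 3 steps.

3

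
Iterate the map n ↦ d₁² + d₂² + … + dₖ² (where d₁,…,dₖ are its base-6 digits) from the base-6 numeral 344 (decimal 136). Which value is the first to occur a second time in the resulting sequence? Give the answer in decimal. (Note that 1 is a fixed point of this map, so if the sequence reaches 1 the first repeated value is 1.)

136 = (3,4,4)_6 → 3² + 4² + 4² = 41
41 = (1,0,5)_6 → 1² + 0² + 5² = 26
26 = (4,2)_6 → 4² + 2² = 20
20 = (3,2)_6 → 3² + 2² = 13
13 = (2,1)_6 → 2² + 1² = 5
5 = (5)_6 → 5² = 25
25 = (4,1)_6 → 4² + 1² = 17
17 = (2,5)_6 → 2² + 5² = 29
29 = (4,5)_6 → 4² + 5² = 41  — 41 already appeared earlier.

41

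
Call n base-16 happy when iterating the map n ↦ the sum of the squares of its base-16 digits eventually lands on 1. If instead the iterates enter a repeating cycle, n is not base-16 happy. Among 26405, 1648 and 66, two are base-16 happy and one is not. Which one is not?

1648

26405: 26405 → 114 → 53 → 34 → 8 → 64 → 16 → 1  — reaches 1 (base-16 happy)
1648: 1648 → 85 → 50 → 13 → 169 → 181 → 146 → 85  — repeats 85 (not base-16 happy)
66: 66 → 20 → 17 → 2 → 4 → 16 → 1  — reaches 1 (base-16 happy)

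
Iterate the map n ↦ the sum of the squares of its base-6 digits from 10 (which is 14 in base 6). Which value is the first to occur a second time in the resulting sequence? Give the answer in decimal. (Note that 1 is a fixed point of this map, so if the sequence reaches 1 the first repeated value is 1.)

10 = (1,4)_6 → 1² + 4² = 17
17 = (2,5)_6 → 2² + 5² = 29
29 = (4,5)_6 → 4² + 5² = 41
41 = (1,0,5)_6 → 1² + 0² + 5² = 26
26 = (4,2)_6 → 4² + 2² = 20
20 = (3,2)_6 → 3² + 2² = 13
13 = (2,1)_6 → 2² + 1² = 5
5 = (5)_6 → 5² = 25
25 = (4,1)_6 → 4² + 1² = 17  — 17 already appeared earlier.

17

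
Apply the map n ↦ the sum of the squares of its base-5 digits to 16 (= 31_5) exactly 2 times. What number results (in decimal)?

16 = (3,1)_5 → 3² + 1² = 10
10 = (2,0)_5 → 2² + 0² = 4

4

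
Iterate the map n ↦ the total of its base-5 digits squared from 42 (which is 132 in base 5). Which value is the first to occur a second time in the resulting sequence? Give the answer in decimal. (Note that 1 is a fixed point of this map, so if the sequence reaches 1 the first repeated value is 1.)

42 = (1,3,2)_5 → 1² + 3² + 2² = 14
14 = (2,4)_5 → 2² + 4² = 20
20 = (4,0)_5 → 4² + 0² = 16
16 = (3,1)_5 → 3² + 1² = 10
10 = (2,0)_5 → 2² + 0² = 4
4 = (4)_5 → 4² = 16  — 16 already appeared earlier.

16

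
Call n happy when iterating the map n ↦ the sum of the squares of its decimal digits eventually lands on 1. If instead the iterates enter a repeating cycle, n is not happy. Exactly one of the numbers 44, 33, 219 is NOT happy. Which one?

33

44: 44 → 32 → 13 → 10 → 1  — reaches 1 (happy)
33: 33 → 18 → 65 → 61 → 37 → 58 → 89 → 145 → 42 → 20 → 4 → 16 → 37  — repeats 37 (not happy)
219: 219 → 86 → 100 → 1  — reaches 1 (happy)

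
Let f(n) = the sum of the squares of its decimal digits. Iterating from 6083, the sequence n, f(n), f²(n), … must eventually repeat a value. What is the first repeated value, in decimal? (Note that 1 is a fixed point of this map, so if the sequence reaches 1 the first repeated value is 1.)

6083 → 6² + 0² + 8² + 3² = 36 + 0 + 64 + 9 = 109
109 → 1² + 0² + 9² = 1 + 0 + 81 = 82
82 → 8² + 2² = 64 + 4 = 68
68 → 6² + 8² = 36 + 64 = 100
100 → 1² + 0² + 0² = 1 + 0 + 0 = 1  — reached the fixed point 1.
1 → 1, so 1 is the first repeated value.

1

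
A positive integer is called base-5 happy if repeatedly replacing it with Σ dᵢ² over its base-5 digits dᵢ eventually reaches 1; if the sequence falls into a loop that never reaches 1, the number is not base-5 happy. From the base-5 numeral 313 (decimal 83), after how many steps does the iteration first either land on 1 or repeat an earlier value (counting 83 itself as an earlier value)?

83 = (3,1,3)_5 → 19
19 = (3,4)_5 → 25
25 = (1,0,0)_5 → 1  — reached 1.
That took 3 steps.

3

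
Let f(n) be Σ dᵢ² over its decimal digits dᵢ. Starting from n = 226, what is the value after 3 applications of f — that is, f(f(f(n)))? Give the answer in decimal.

13

226 → 44
44 → 32
32 → 13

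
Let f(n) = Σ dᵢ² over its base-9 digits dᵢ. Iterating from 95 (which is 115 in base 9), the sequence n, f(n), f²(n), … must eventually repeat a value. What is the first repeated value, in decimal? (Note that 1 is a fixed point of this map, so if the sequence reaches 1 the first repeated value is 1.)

95 = (1,1,5)_9 → 1² + 1² + 5² = 1 + 1 + 25 = 27
27 = (3,0)_9 → 3² + 0² = 9 + 0 = 9
9 = (1,0)_9 → 1² + 0² = 1 + 0 = 1  — reached the fixed point 1.
1 → 1, so 1 is the first repeated value.

1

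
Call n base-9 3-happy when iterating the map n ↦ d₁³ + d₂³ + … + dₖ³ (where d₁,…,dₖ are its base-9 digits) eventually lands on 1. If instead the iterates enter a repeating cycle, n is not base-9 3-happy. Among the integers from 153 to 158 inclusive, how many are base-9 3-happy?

1

153: 153 → 513 → 243 → 27 → 27  — not base-9 3-happy
154: 154 → 514 → 244 → 28 → 28  — not base-9 3-happy
155: 155 → 521 → 755 → 521  — not base-9 3-happy
156: 156 → 540 → 432 → 152 → 856 → 128 → 134 → 638 → 1198 → 470 → 476 → 980 → 540  — not base-9 3-happy
157: 157 → 577 → 345 → 99 → 9 → 1  — base-9 3-happy
158: 158 → 638 → 1198 → 470 → 476 → 980 → 540 → 432 → 152 → 856 → 128 → 134 → 638  — not base-9 3-happy
base-9 3-happy: 157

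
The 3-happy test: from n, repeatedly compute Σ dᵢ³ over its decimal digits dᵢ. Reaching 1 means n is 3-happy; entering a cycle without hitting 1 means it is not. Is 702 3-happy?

not 3-happy

702 → 7³ + 0³ + 2³ = 351
351 → 3³ + 5³ + 1³ = 153
153 → 1³ + 5³ + 3³ = 153  — 153 already seen; the sequence cycles without reaching 1.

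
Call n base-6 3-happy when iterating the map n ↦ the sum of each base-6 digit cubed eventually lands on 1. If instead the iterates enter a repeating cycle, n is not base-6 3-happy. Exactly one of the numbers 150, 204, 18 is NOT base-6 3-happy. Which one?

150

150: 150 → 65 → 190 → 190  — repeats 190 (not base-6 3-happy)
204: 204 → 189 → 153 → 92 → 43 → 3 → 27 → 91 → 36 → 1  — reaches 1 (base-6 3-happy)
18: 18 → 27 → 91 → 36 → 1  — reaches 1 (base-6 3-happy)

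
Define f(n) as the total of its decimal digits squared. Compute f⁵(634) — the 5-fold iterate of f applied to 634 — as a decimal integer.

634 → 6² + 3² + 4² = 61
61 → 6² + 1² = 37
37 → 3² + 7² = 58
58 → 5² + 8² = 89
89 → 8² + 9² = 145

145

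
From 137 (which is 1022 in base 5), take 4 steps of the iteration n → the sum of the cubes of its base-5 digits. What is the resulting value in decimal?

137 = (1,0,2,2)_5 → 17
17 = (3,2)_5 → 35
35 = (1,2,0)_5 → 9
9 = (1,4)_5 → 65

65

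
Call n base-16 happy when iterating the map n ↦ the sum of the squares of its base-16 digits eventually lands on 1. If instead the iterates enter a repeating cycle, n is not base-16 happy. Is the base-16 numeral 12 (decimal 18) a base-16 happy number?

18 = (1,2)_16 → 1² + 2² = 5
5 = (5)_16 → 5² = 25
25 = (1,9)_16 → 1² + 9² = 82
82 = (5,2)_16 → 5² + 2² = 29
29 = (1,13)_16 → 1² + 13² = 170
170 = (10,10)_16 → 10² + 10² = 200
200 = (12,8)_16 → 12² + 8² = 208
208 = (13,0)_16 → 13² + 0² = 169
169 = (10,9)_16 → 10² + 9² = 181
181 = (11,5)_16 → 11² + 5² = 146
146 = (9,2)_16 → 9² + 2² = 85
85 = (5,5)_16 → 5² + 5² = 50
50 = (3,2)_16 → 3² + 2² = 13
13 = (13)_16 → 13² = 169  — 169 already seen; the sequence cycles without reaching 1.

not base-16 happy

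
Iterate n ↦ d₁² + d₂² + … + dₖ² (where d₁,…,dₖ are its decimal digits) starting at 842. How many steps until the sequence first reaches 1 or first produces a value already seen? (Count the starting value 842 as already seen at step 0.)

842 → 8² + 4² + 2² = 84
84 → 8² + 4² = 80
80 → 8² + 0² = 64
64 → 6² + 4² = 52
52 → 5² + 2² = 29
29 → 2² + 9² = 85
85 → 8² + 5² = 89
89 → 8² + 9² = 145
145 → 1² + 4² + 5² = 42
42 → 4² + 2² = 20
20 → 2² + 0² = 4
4 → 4² = 16
16 → 1² + 6² = 37
37 → 3² + 7² = 58
58 → 5² + 8² = 89  — 89 repeats.
That took 15 steps.

15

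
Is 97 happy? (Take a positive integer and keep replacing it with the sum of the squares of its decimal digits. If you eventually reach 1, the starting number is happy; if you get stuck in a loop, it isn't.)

happy

97 → 130
130 → 10
10 → 1  — reached 1.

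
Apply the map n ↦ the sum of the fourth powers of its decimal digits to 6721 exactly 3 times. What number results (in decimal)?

6721 → 6⁴ + 7⁴ + 2⁴ + 1⁴ = 3714
3714 → 3⁴ + 7⁴ + 1⁴ + 4⁴ = 2739
2739 → 2⁴ + 7⁴ + 3⁴ + 9⁴ = 9059

9059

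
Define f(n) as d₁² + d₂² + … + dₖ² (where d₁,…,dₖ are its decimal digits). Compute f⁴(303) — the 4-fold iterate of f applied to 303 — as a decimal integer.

303 → 18
18 → 65
65 → 61
61 → 37

37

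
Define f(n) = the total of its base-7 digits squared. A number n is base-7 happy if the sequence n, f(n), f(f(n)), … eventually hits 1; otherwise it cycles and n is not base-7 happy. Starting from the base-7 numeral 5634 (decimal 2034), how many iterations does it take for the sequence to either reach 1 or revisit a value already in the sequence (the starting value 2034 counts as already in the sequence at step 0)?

10

2034 = (5,6,3,4)_7 → 5² + 6² + 3² + 4² = 25 + 36 + 9 + 16 = 86
86 = (1,5,2)_7 → 1² + 5² + 2² = 1 + 25 + 4 = 30
30 = (4,2)_7 → 4² + 2² = 16 + 4 = 20
20 = (2,6)_7 → 2² + 6² = 4 + 36 = 40
40 = (5,5)_7 → 5² + 5² = 25 + 25 = 50
50 = (1,0,1)_7 → 1² + 0² + 1² = 1 + 0 + 1 = 2
2 = (2)_7 → 2² = 4
4 = (4)_7 → 4² = 16
16 = (2,2)_7 → 2² + 2² = 4 + 4 = 8
8 = (1,1)_7 → 1² + 1² = 1 + 1 = 2  — 2 repeats.
That took 10 steps.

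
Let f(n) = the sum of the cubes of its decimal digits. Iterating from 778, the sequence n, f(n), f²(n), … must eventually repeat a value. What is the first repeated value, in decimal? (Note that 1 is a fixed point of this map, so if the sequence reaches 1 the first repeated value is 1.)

778 → 7³ + 7³ + 8³ = 1198
1198 → 1³ + 1³ + 9³ + 8³ = 1243
1243 → 1³ + 2³ + 4³ + 3³ = 100
100 → 1³ + 0³ + 0³ = 1  — reached the fixed point 1.
1 → 1, so 1 is the first repeated value.

1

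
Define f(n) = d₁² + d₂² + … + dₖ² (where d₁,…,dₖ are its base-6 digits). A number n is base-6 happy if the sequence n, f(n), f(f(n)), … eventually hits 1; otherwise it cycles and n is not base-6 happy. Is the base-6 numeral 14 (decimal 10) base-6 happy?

10 = (1,4)_6 → 1² + 4² = 17
17 = (2,5)_6 → 2² + 5² = 29
29 = (4,5)_6 → 4² + 5² = 41
41 = (1,0,5)_6 → 1² + 0² + 5² = 26
26 = (4,2)_6 → 4² + 2² = 20
20 = (3,2)_6 → 3² + 2² = 13
13 = (2,1)_6 → 2² + 1² = 5
5 = (5)_6 → 5² = 25
25 = (4,1)_6 → 4² + 1² = 17  — 17 already seen; the sequence cycles without reaching 1.

not base-6 happy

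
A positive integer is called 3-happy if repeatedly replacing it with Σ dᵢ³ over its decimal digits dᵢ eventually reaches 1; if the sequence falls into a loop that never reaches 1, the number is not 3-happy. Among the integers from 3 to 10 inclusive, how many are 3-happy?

3: 3 → 27 → 351 → 153 → 153  (repeats 153)
4: 4 → 64 → 280 → 520 → 133 → 55 → 250 → 133  (repeats 133)
5: 5 → 125 → 134 → 92 → 737 → 713 → 371 → 371  (repeats 371)
6: 6 → 216 → 225 → 141 → 66 → 432 → 99 → 1458 → 702 → 351 → 153 → 153  (repeats 153)
7: 7 → 343 → 118 → 514 → 190 → 730 → 370 → 370  (repeats 370)
8: 8 → 512 → 134 → 92 → 737 → 713 → 371 → 371  (repeats 371)
9: 9 → 729 → 1080 → 513 → 153 → 153  (repeats 153)
10: 10 → 1  (reaches 1)
3-happy: 10

1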